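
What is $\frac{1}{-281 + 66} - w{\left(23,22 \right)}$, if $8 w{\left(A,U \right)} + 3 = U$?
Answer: $- \frac{4093}{1720} \approx -2.3797$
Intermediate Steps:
$w{\left(A,U \right)} = - \frac{3}{8} + \frac{U}{8}$
$\frac{1}{-281 + 66} - w{\left(23,22 \right)} = \frac{1}{-281 + 66} - \left(- \frac{3}{8} + \frac{1}{8} \cdot 22\right) = \frac{1}{-215} - \left(- \frac{3}{8} + \frac{11}{4}\right) = - \frac{1}{215} - \frac{19}{8} = - \frac{4093}{1720}$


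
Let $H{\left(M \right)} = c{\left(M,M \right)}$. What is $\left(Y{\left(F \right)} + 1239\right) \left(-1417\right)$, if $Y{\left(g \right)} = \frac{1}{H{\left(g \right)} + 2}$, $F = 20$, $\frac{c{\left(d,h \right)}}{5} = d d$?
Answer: $- \frac{270372211}{154} \approx -1.7557 \cdot 10^{6}$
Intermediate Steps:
$c{\left(d,h \right)} = 5 d^{2}$ ($c{\left(d,h \right)} = 5 d d = 5 d^{2}$)
$H{\left(M \right)} = 5 M^{2}$
$Y{\left(g \right)} = \frac{1}{2 + 5 g^{2}}$ ($Y{\left(g \right)} = \frac{1}{5 g^{2} + 2} = \frac{1}{2 + 5 g^{2}}$)
$\left(Y{\left(F \right)} + 1239\right) \left(-1417\right) = \left(\frac{1}{2 + 5 \cdot 20^{2}} + 1239\right) \left(-1417\right) = \left(\frac{1}{2 + 5 \cdot 400} + 1239\right) \left(-1417\right) = \left(\frac{1}{2 + 2000} + 1239\right) \left(-1417\right) = \left(\frac{1}{2002} + 1239\right) \left(-1417\right) = \frac{2480479}{2002} \left(-1417\right) = - \frac{270372211}{154}$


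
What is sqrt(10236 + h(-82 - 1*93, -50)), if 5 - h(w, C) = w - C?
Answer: sqrt(10366) ≈ 101.81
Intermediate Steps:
h(w, C) = 5 + C - w (h(w, C) = 5 - (w - C) = 5 + (C - w) = 5 + C - w)
sqrt(10236 + h(-82 - 1*93, -50)) = sqrt(10236 + (5 - 50 - (-82 - 1*93))) = sqrt(10236 + (5 - 50 - (-82 - 93))) = sqrt(10236 + (5 - 50 - 1*(-175))) = sqrt(10236 + (5 - 50 + 175)) = sqrt(10236 + 130) = sqrt(10366)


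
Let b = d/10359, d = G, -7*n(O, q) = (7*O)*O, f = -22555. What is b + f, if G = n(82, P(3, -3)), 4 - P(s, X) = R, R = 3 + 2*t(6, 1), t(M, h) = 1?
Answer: -233653969/10359 ≈ -22556.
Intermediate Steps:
R = 5 (R = 3 + 2*1 = 3 + 2 = 5)
P(s, X) = -1 (P(s, X) = 4 - 1*5 = 4 - 5 = -1)
n(O, q) = -O² (n(O, q) = -7*O*O/7 = -O²)
G = -6724 (G = -1*82² = -1*6724 = -6724)
d = -6724
b = -6724/10359 ≈ -0.64910
b + f = -6724/10359 - 22555 = -233653969/10359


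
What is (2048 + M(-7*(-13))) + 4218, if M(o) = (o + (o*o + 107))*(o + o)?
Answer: 1549444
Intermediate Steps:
M(o) = 2*o*(107 + o + o²) (M(o) = (o + (o² + 107))*(2*o) = (o + (107 + o²))*(2*o) = (107 + o + o²)*(2*o) = 2*o*(107 + o + o²))
(2048 + M(-7*(-13))) + 4218 = (2048 + 2*(-7*(-13))*(107 - 7*(-13) + (-7*(-13))²)) + 4218 = (2048 + 2*91*(107 + 91 + 91²)) + 4218 = (2048 + 2*91*(107 + 91 + 8281)) + 4218 = (2048 + 2*91*8479) + 4218 = (2048 + 1543178) + 4218 = 1545226 + 4218 = 1549444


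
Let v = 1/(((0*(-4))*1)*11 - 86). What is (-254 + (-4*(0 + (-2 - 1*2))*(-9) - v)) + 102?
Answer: -25455/86 ≈ -295.99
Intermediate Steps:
v = -1/86 (v = 1/((0*1)*11 - 86) = 1/(0*11 - 86) = 1/(0 - 86) = 1/(-86) = -1/86 ≈ -0.011628)
(-254 + (-4*(0 + (-2 - 1*2))*(-9) - v)) + 102 = (-254 + (-4*(0 + (-2 - 1*2))*(-9) - 1*(-1/86))) + 102 = (-254 + (-4*(0 + (-2 - 2))*(-9) + 1/86)) + 102 = (-254 + (-4*(0 - 4)*(-9) + 1/86)) + 102 = (-254 + (-4*(-4)*(-9) + 1/86)) + 102 = (-254 + (16*(-9) + 1/86)) + 102 = (-254 + (-144 + 1/86)) + 102 = (-254 - 12383/86) + 102 = -34227/86 + 102 = -25455/86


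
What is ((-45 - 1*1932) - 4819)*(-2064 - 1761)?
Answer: 25994700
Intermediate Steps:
((-45 - 1*1932) - 4819)*(-2064 - 1761) = ((-45 - 1932) - 4819)*(-3825) = (-1977 - 4819)*(-3825) = -6796*(-3825) = 25994700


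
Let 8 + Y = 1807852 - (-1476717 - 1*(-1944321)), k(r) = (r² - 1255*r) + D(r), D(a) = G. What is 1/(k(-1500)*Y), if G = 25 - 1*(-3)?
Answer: 1/5538579326720 ≈ 1.8055e-13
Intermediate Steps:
G = 28 (G = 25 + 3 = 28)
D(a) = 28
k(r) = 28 + r² - 1255*r (k(r) = (r² - 1255*r) + 28 = 28 + r² - 1255*r)
Y = 1340240 (Y = -8 + (1807852 - (-1476717 - 1*(-1944321))) = -8 + (1807852 - (-1476717 + 1944321)) = -8 + (1807852 - 1*467604) = -8 + (1807852 - 467604) = -8 + 1340248 = 1340240)
1/(k(-1500)*Y) = 1/((28 + (-1500)² - 1255*(-1500))*1340240) = (1/1340240)/(28 + 2250000 + 1882500) = (1/1340240)/4132528 = (1/4132528)*(1/1340240) = 1/5538579326720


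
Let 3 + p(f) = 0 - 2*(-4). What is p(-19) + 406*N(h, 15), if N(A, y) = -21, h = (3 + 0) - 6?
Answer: -8521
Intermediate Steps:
p(f) = 5 (p(f) = -3 + (0 - 2*(-4)) = -3 + (0 + 8) = -3 + 8 = 5)
h = -3 (h = 3 - 6 = -3)
p(-19) + 406*N(h, 15) = 5 + 406*(-21) = 5 - 8526 = -8521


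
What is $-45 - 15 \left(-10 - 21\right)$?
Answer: $420$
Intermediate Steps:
$-45 - 15 \left(-10 - 21\right) = -45 - -465 = -45 + 465 = 420$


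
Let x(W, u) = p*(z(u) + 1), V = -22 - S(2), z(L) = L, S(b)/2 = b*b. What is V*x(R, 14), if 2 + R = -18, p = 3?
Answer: -1350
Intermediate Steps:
S(b) = 2*b² (S(b) = 2*(b*b) = 2*b²)
R = -20 (R = -2 - 18 = -20)
V = -30 (V = -22 - 2*2² = -22 - 2*4 = -22 - 1*8 = -22 - 8 = -30)
x(W, u) = 3 + 3*u (x(W, u) = 3*(u + 1) = 3*(1 + u) = 3 + 3*u)
V*x(R, 14) = -30*(3 + 3*14) = -30*(3 + 42) = -30*45 = -1350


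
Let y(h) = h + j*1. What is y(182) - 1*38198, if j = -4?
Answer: -38020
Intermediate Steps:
y(h) = -4 + h (y(h) = h - 4*1 = h - 4 = -4 + h)
y(182) - 1*38198 = (-4 + 182) - 1*38198 = 178 - 38198 = -38020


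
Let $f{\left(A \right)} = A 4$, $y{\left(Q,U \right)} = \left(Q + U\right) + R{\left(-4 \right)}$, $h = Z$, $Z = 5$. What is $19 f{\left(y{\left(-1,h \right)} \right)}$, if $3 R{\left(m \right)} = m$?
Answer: $\frac{608}{3} \approx 202.67$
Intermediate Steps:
$R{\left(m \right)} = \frac{m}{3}$
$h = 5$
$y{\left(Q,U \right)} = - \frac{4}{3} + Q + U$ ($y{\left(Q,U \right)} = \left(Q + U\right) + \frac{1}{3} \left(-4\right) = \left(Q + U\right) - \frac{4}{3} = - \frac{4}{3} + Q + U$)
$f{\left(A \right)} = 4 A$
$19 f{\left(y{\left(-1,h \right)} \right)} = 19 \cdot 4 \left(- \frac{4}{3} - 1 + 5\right) = 19 \cdot 4 \cdot \frac{8}{3} = 19 \cdot \frac{32}{3} = \frac{608}{3}$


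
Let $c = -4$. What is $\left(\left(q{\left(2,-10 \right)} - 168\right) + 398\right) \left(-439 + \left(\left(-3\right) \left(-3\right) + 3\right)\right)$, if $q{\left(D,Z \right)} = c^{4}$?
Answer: $-207522$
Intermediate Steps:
$q{\left(D,Z \right)} = 256$ ($q{\left(D,Z \right)} = \left(-4\right)^{4} = 256$)
$\left(\left(q{\left(2,-10 \right)} - 168\right) + 398\right) \left(-439 + \left(\left(-3\right) \left(-3\right) + 3\right)\right) = \left(\left(256 - 168\right) + 398\right) \left(-439 + \left(\left(-3\right) \left(-3\right) + 3\right)\right) = \left(88 + 398\right) \left(-439 + \left(9 + 3\right)\right) = 486 \left(-439 + 12\right) = 486 \left(-427\right) = -207522$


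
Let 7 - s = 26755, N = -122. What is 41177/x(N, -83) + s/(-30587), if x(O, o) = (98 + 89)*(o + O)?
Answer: -234096319/1172552645 ≈ -0.19965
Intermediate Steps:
s = -26748 (s = 7 - 1*26755 = 7 - 26755 = -26748)
x(O, o) = 187*O + 187*o (x(O, o) = 187*(O + o) = 187*O + 187*o)
41177/x(N, -83) + s/(-30587) = 41177/(187*(-122) + 187*(-83)) - 26748/(-30587) = 41177/(-22814 - 15521) - 26748*(-1/30587) = 41177/(-38335) + 26748/30587 = 41177*(-1/38335) + 26748/30587 = -41177/38335 + 26748/30587 = -234096319/1172552645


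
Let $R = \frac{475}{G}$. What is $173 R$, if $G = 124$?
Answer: $\frac{82175}{124} \approx 662.7$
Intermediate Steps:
$R = \frac{475}{124} \approx 3.8306$
$173 R = 173 \cdot \frac{475}{124} = \frac{82175}{124}$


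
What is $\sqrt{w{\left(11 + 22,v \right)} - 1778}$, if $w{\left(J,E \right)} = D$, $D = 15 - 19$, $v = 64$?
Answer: $9 i \sqrt{22} \approx 42.214 i$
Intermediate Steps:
$D = -4$ ($D = 15 - 19 = -4$)
$w{\left(J,E \right)} = -4$
$\sqrt{w{\left(11 + 22,v \right)} - 1778} = \sqrt{-4 - 1778} = \sqrt{-1782} = 9 i \sqrt{22}$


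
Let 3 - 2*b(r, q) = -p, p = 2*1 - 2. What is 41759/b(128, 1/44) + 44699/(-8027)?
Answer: 670264889/24081 ≈ 27834.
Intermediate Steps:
p = 0 (p = 2 - 2 = 0)
b(r, q) = 3/2 (b(r, q) = 3/2 - (-1)*0/2 = 3/2 - ½*0 = 3/2 + 0 = 3/2)
41759/b(128, 1/44) + 44699/(-8027) = 41759/(3/2) + 44699/(-8027) = 41759*(⅔) + 44699*(-1/8027) = 83518/3 - 44699/8027 = 670264889/24081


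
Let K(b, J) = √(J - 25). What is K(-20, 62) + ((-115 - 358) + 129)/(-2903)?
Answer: 344/2903 + √37 ≈ 6.2013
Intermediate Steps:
K(b, J) = √(-25 + J)
K(-20, 62) + ((-115 - 358) + 129)/(-2903) = √(-25 + 62) + ((-115 - 358) + 129)/(-2903) = √37 + (-473 + 129)*(-1/2903) = √37 - 344*(-1/2903) = √37 + 344/2903 = 344/2903 + √37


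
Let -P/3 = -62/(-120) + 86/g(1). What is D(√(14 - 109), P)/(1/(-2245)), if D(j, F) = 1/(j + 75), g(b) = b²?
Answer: -33675/1144 + 449*I*√95/1144 ≈ -29.436 + 3.8254*I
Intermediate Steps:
P = -5191/20 (P = -3*(-62/(-120) + 86/(1²)) = -3*(-62*(-1/120) + 86/1) = -3*(31/60 + 86*1) = -3*(31/60 + 86) = -3*5191/60 = -5191/20 ≈ -259.55)
D(j, F) = 1/(75 + j)
D(√(14 - 109), P)/(1/(-2245)) = 1/((75 + √(14 - 109))*(1/(-2245))) = 1/((75 + √(-95))*(-1/2245)) = -2245/(75 + I*√95)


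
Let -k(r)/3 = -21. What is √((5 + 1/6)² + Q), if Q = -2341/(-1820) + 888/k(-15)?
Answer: √78396955/1365 ≈ 6.4866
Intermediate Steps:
k(r) = 63 (k(r) = -3*(-21) = 63)
Q = 83983/5460 (Q = -2341/(-1820) + 888/63 = -2341*(-1/1820) + 888*(1/63) = 2341/1820 + 296/21 = 83983/5460 ≈ 15.382)
√((5 + 1/6)² + Q) = √((5 + 1/6)² + 83983/5460) = √((5 + ⅙)² + 83983/5460) = √((31/6)² + 83983/5460) = √(961/36 + 83983/5460) = √(172301/4095) = √78396955/1365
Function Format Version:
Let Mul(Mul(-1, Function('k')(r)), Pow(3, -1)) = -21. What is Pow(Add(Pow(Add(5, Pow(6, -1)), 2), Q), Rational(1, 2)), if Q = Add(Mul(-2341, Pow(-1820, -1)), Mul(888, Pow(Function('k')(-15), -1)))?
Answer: Mul(Rational(1, 1365), Pow(78396955, Rational(1, 2))) ≈ 6.4866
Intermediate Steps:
Function('k')(r) = 63 (Function('k')(r) = Mul(-3, -21) = 63)
Q = Rational(83983, 5460) (Q = Add(Mul(-2341, Pow(-1820, -1)), Mul(888, Pow(63, -1))) = Add(Mul(-2341, Rational(-1, 1820)), Mul(888, Rational(1, 63))) = Add(Rational(2341, 1820), Rational(296, 21)) = Rational(83983, 5460) ≈ 15.382)
Pow(Add(Pow(Add(5, Pow(6, -1)), 2), Q), Rational(1, 2)) = Pow(Add(Pow(Add(5, Pow(6, -1)), 2), Rational(83983, 5460)), Rational(1, 2)) = Pow(Add(Pow(Add(5, Rational(1, 6)), 2), Rational(83983, 5460)), Rational(1, 2)) = Pow(Add(Pow(Rational(31, 6), 2), Rational(83983, 5460)), Rational(1, 2)) = Pow(Add(Rational(961, 36), Rational(83983, 5460)), Rational(1, 2)) = Pow(Rational(172301, 4095), Rational(1, 2)) = Mul(Rational(1, 1365), Pow(78396955, Rational(1, 2)))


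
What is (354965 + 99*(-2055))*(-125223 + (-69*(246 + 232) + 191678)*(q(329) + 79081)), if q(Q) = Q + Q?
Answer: 1917354553533920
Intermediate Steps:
q(Q) = 2*Q
(354965 + 99*(-2055))*(-125223 + (-69*(246 + 232) + 191678)*(q(329) + 79081)) = (354965 + 99*(-2055))*(-125223 + (-69*(246 + 232) + 191678)*(2*329 + 79081)) = (354965 - 203445)*(-125223 + (-69*478 + 191678)*(658 + 79081)) = 151520*(-125223 + (-32982 + 191678)*79739) = 151520*(-125223 + 158696*79739) = 151520*(-125223 + 12654260344) = 151520*12654135121 = 1917354553533920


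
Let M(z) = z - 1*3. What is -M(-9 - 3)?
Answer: 15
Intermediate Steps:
M(z) = -3 + z (M(z) = z - 3 = -3 + z)
-M(-9 - 3) = -(-3 + (-9 - 3)) = -(-3 - 12) = -1*(-15) = 15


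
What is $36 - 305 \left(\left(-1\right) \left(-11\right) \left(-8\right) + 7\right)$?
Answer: $24741$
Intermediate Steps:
$36 - 305 \left(\left(-1\right) \left(-11\right) \left(-8\right) + 7\right) = 36 - 305 \left(11 \left(-8\right) + 7\right) = 36 - 305 \left(-88 + 7\right) = 36 - -24705 = 36 + 24705 = 24741$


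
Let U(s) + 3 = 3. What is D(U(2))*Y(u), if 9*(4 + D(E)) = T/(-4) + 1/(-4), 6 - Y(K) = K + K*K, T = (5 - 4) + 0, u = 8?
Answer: 803/3 ≈ 267.67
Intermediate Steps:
T = 1 (T = 1 + 0 = 1)
U(s) = 0 (U(s) = -3 + 3 = 0)
Y(K) = 6 - K - K² (Y(K) = 6 - (K + K*K) = 6 - (K + K²) = 6 + (-K - K²) = 6 - K - K²)
D(E) = -73/18 (D(E) = -4 + (1/(-4) + 1/(-4))/9 = -4 + (1*(-¼) + 1*(-¼))/9 = -4 + (-¼ - ¼)/9 = -4 + (⅑)*(-½) = -4 - 1/18 = -73/18)
D(U(2))*Y(u) = -73*(6 - 1*8 - 1*8²)/18 = -73*(6 - 8 - 1*64)/18 = -73*(6 - 8 - 64)/18 = -73/18*(-66) = 803/3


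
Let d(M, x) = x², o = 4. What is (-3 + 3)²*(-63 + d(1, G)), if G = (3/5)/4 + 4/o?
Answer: 0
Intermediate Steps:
G = 23/20 (G = (3/5)/4 + 4/4 = (3*(⅕))*(¼) + 4*(¼) = (⅗)*(¼) + 1 = 3/20 + 1 = 23/20 ≈ 1.1500)
(-3 + 3)²*(-63 + d(1, G)) = (-3 + 3)²*(-63 + (23/20)²) = 0²*(-63 + 529/400) = 0*(-24671/400) = 0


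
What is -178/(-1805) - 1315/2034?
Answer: -2011523/3671370 ≈ -0.54789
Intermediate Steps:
-178/(-1805) - 1315/2034 = -178*(-1/1805) - 1315*1/2034 = 178/1805 - 1315/2034 = -2011523/3671370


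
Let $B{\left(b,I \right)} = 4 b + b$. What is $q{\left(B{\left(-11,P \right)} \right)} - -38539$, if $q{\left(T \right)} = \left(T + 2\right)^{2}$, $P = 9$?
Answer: $41348$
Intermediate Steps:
$B{\left(b,I \right)} = 5 b$
$q{\left(T \right)} = \left(2 + T\right)^{2}$
$q{\left(B{\left(-11,P \right)} \right)} - -38539 = \left(2 + 5 \left(-11\right)\right)^{2} - -38539 = \left(2 - 55\right)^{2} + 38539 = \left(-53\right)^{2} + 38539 = 2809 + 38539 = 41348$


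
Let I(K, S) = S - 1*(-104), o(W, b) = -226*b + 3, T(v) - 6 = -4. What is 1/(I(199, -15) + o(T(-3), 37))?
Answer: -1/8270 ≈ -0.00012092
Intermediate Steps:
T(v) = 2 (T(v) = 6 - 4 = 2)
o(W, b) = 3 - 226*b
I(K, S) = 104 + S (I(K, S) = S + 104 = 104 + S)
1/(I(199, -15) + o(T(-3), 37)) = 1/((104 - 15) + (3 - 226*37)) = 1/(89 + (3 - 8362)) = 1/(89 - 8359) = 1/(-8270) = -1/8270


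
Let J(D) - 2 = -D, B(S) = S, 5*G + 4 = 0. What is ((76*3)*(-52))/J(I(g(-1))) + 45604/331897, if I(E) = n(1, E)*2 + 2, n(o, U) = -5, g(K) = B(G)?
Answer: -1967257396/1659485 ≈ -1185.5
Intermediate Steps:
G = -⅘ (G = -⅘ + (⅕)*0 = -⅘ + 0 = -⅘ ≈ -0.80000)
g(K) = -⅘
I(E) = -8 (I(E) = -5*2 + 2 = -10 + 2 = -8)
J(D) = 2 - D
((76*3)*(-52))/J(I(g(-1))) + 45604/331897 = ((76*3)*(-52))/(2 - 1*(-8)) + 45604/331897 = (228*(-52))/(2 + 8) + 45604*(1/331897) = -11856/10 + 45604/331897 = -11856*⅒ + 45604/331897 = -5928/5 + 45604/331897 = -1967257396/1659485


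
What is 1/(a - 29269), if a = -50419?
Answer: -1/79688 ≈ -1.2549e-5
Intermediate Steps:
1/(a - 29269) = 1/(-50419 - 29269) = 1/(-79688) = -1/79688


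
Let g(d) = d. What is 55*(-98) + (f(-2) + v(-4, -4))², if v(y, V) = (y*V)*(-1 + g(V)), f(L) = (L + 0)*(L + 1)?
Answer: 694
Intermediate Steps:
f(L) = L*(1 + L)
v(y, V) = V*y*(-1 + V) (v(y, V) = (y*V)*(-1 + V) = (V*y)*(-1 + V) = V*y*(-1 + V))
55*(-98) + (f(-2) + v(-4, -4))² = 55*(-98) + (-2*(1 - 2) - 4*(-4)*(-1 - 4))² = -5390 + (-2*(-1) - 4*(-4)*(-5))² = -5390 + (2 - 80)² = -5390 + (-78)² = -5390 + 6084 = 694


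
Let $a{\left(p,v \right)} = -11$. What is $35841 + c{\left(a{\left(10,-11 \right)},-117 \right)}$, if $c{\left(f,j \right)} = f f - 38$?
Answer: $35924$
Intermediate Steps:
$c{\left(f,j \right)} = -38 + f^{2}$ ($c{\left(f,j \right)} = f^{2} - 38 = -38 + f^{2}$)
$35841 + c{\left(a{\left(10,-11 \right)},-117 \right)} = 35841 - \left(38 - \left(-11\right)^{2}\right) = 35841 + \left(-38 + 121\right) = 35841 + 83 = 35924$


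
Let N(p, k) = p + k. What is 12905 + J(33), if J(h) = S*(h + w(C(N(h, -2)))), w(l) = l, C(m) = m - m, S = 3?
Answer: 13004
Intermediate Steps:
N(p, k) = k + p
C(m) = 0
J(h) = 3*h (J(h) = 3*(h + 0) = 3*h)
12905 + J(33) = 12905 + 3*33 = 12905 + 99 = 13004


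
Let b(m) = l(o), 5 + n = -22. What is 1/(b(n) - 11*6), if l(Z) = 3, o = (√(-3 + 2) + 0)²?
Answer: -1/63 ≈ -0.015873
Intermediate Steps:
n = -27 (n = -5 - 22 = -27)
o = -1 (o = (√(-1) + 0)² = (I + 0)² = I² = -1)
b(m) = 3
1/(b(n) - 11*6) = 1/(3 - 11*6) = 1/(3 - 66) = 1/(-63) = -1/63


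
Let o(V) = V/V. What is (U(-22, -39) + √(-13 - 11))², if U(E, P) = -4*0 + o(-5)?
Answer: -23 + 4*I*√6 ≈ -23.0 + 9.798*I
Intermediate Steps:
o(V) = 1
U(E, P) = 1 (U(E, P) = -4*0 + 1 = 0 + 1 = 1)
(U(-22, -39) + √(-13 - 11))² = (1 + √(-13 - 11))² = (1 + √(-24))² = (1 + 2*I*√6)²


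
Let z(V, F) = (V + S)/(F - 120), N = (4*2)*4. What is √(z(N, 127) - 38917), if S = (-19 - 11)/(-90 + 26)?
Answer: I*√122029166/56 ≈ 197.26*I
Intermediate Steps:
S = 15/32 (S = -30/(-64) = -30*(-1/64) = 15/32 ≈ 0.46875)
N = 32 (N = 8*4 = 32)
z(V, F) = (15/32 + V)/(-120 + F) (z(V, F) = (V + 15/32)/(F - 120) = (15/32 + V)/(-120 + F))
√(z(N, 127) - 38917) = √((15/32 + 32)/(-120 + 127) - 38917) = √((1039/32)/7 - 38917) = √((⅐)*(1039/32) - 38917) = √(1039/224 - 38917) = √(-8716369/224) = I*√122029166/56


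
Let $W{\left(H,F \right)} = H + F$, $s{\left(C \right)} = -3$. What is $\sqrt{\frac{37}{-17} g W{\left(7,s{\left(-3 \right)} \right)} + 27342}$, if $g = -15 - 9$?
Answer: $\frac{\sqrt{7962222}}{17} \approx 165.98$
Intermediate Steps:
$W{\left(H,F \right)} = F + H$
$g = -24$
$\sqrt{\frac{37}{-17} g W{\left(7,s{\left(-3 \right)} \right)} + 27342} = \sqrt{\frac{37}{-17} \left(-24\right) \left(-3 + 7\right) + 27342} = \sqrt{37 \left(- \frac{1}{17}\right) \left(-24\right) 4 + 27342} = \sqrt{\left(- \frac{37}{17}\right) \left(-24\right) 4 + 27342} = \sqrt{\frac{888}{17} \cdot 4 + 27342} = \sqrt{\frac{3552}{17} + 27342} = \sqrt{\frac{468366}{17}} = \frac{\sqrt{7962222}}{17}$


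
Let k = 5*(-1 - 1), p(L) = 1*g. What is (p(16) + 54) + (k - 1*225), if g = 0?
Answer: -181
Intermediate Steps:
p(L) = 0 (p(L) = 1*0 = 0)
k = -10 (k = 5*(-2) = -10)
(p(16) + 54) + (k - 1*225) = (0 + 54) + (-10 - 1*225) = 54 + (-10 - 225) = 54 - 235 = -181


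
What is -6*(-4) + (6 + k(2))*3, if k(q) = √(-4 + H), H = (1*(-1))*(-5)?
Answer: 45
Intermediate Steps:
H = 5 (H = -1*(-5) = 5)
k(q) = 1 (k(q) = √(-4 + 5) = √1 = 1)
-6*(-4) + (6 + k(2))*3 = -6*(-4) + (6 + 1)*3 = 24 + 7*3 = 24 + 21 = 45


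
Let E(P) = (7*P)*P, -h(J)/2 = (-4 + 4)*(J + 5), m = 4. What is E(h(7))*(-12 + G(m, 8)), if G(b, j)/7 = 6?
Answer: 0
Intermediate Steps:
G(b, j) = 42 (G(b, j) = 7*6 = 42)
h(J) = 0 (h(J) = -2*(-4 + 4)*(J + 5) = -0*(5 + J) = -2*0 = 0)
E(P) = 7*P²
E(h(7))*(-12 + G(m, 8)) = (7*0²)*(-12 + 42) = (7*0)*30 = 0*30 = 0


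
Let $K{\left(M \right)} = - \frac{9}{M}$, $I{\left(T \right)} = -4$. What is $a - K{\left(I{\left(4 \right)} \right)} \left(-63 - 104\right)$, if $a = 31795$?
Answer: $\frac{128683}{4} \approx 32171.0$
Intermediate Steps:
$a - K{\left(I{\left(4 \right)} \right)} \left(-63 - 104\right) = 31795 - - \frac{9}{-4} \left(-63 - 104\right) = 31795 - \left(-9\right) \left(- \frac{1}{4}\right) \left(-167\right) = 31795 - \frac{9}{4} \left(-167\right) = 31795 - - \frac{1503}{4} = 31795 + \frac{1503}{4} = \frac{128683}{4}$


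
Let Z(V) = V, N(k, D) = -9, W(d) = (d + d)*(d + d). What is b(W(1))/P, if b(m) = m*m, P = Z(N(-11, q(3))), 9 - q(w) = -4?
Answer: -16/9 ≈ -1.7778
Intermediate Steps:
q(w) = 13 (q(w) = 9 - 1*(-4) = 9 + 4 = 13)
W(d) = 4*d**2 (W(d) = (2*d)*(2*d) = 4*d**2)
P = -9
b(m) = m**2
b(W(1))/P = (4*1**2)**2/(-9) = (4*1)**2*(-1/9) = 4**2*(-1/9) = 16*(-1/9) = -16/9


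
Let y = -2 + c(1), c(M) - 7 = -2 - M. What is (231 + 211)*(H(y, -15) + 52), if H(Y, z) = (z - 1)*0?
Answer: 22984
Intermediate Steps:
c(M) = 5 - M (c(M) = 7 + (-2 - M) = 5 - M)
y = 2 (y = -2 + (5 - 1*1) = -2 + (5 - 1) = -2 + 4 = 2)
H(Y, z) = 0 (H(Y, z) = (-1 + z)*0 = 0)
(231 + 211)*(H(y, -15) + 52) = (231 + 211)*(0 + 52) = 442*52 = 22984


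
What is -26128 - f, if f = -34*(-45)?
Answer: -27658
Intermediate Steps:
f = 1530
-26128 - f = -26128 - 1*1530 = -26128 - 1530 = -27658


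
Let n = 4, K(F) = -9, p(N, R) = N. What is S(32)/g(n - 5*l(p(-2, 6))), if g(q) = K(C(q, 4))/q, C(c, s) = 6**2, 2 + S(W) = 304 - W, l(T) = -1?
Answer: -270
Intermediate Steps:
S(W) = 302 - W (S(W) = -2 + (304 - W) = 302 - W)
C(c, s) = 36
g(q) = -9/q
S(32)/g(n - 5*l(p(-2, 6))) = (302 - 1*32)/((-9/(4 - 5*(-1)))) = (302 - 32)/((-9/(4 + 5))) = 270/((-9/9)) = 270/((-9*1/9)) = 270/(-1) = 270*(-1) = -270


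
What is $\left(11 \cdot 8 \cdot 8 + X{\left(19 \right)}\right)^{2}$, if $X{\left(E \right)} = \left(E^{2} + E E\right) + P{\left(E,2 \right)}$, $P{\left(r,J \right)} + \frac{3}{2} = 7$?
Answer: $\frac{8196769}{4} \approx 2.0492 \cdot 10^{6}$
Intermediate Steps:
$P{\left(r,J \right)} = \frac{11}{2}$ ($P{\left(r,J \right)} = - \frac{3}{2} + 7 = \frac{11}{2}$)
$X{\left(E \right)} = \frac{11}{2} + 2 E^{2}$ ($X{\left(E \right)} = \left(E^{2} + E E\right) + \frac{11}{2} = \left(E^{2} + E^{2}\right) + \frac{11}{2} = 2 E^{2} + \frac{11}{2} = \frac{11}{2} + 2 E^{2}$)
$\left(11 \cdot 8 \cdot 8 + X{\left(19 \right)}\right)^{2} = \left(11 \cdot 8 \cdot 8 + \left(\frac{11}{2} + 2 \cdot 19^{2}\right)\right)^{2} = \left(88 \cdot 8 + \left(\frac{11}{2} + 2 \cdot 361\right)\right)^{2} = \left(704 + \left(\frac{11}{2} + 722\right)\right)^{2} = \left(704 + \frac{1455}{2}\right)^{2} = \left(\frac{2863}{2}\right)^{2} = \frac{8196769}{4}$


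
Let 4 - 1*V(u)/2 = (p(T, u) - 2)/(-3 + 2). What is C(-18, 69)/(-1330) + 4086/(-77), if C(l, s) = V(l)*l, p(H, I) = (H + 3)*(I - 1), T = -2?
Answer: -391536/7315 ≈ -53.525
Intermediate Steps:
p(H, I) = (-1 + I)*(3 + H) (p(H, I) = (3 + H)*(-1 + I) = (-1 + I)*(3 + H))
V(u) = 2 + 2*u (V(u) = 8 - 2*((-3 - 1*(-2) + 3*u - 2*u) - 2)/(-3 + 2) = 8 - 2*((-3 + 2 + 3*u - 2*u) - 2)/(-1) = 8 - 2*((-1 + u) - 2)*(-1) = 8 - 2*(-3 + u)*(-1) = 8 - 2*(3 - u) = 8 + (-6 + 2*u) = 2 + 2*u)
C(l, s) = l*(2 + 2*l) (C(l, s) = (2 + 2*l)*l = l*(2 + 2*l))
C(-18, 69)/(-1330) + 4086/(-77) = (2*(-18)*(1 - 18))/(-1330) + 4086/(-77) = (2*(-18)*(-17))*(-1/1330) + 4086*(-1/77) = 612*(-1/1330) - 4086/77 = -306/665 - 4086/77 = -391536/7315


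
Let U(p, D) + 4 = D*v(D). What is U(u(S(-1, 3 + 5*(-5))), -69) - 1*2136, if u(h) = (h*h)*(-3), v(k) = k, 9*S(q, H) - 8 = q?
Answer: 2621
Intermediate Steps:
S(q, H) = 8/9 + q/9
u(h) = -3*h² (u(h) = h²*(-3) = -3*h²)
U(p, D) = -4 + D² (U(p, D) = -4 + D*D = -4 + D²)
U(u(S(-1, 3 + 5*(-5))), -69) - 1*2136 = (-4 + (-69)²) - 1*2136 = (-4 + 4761) - 2136 = 4757 - 2136 = 2621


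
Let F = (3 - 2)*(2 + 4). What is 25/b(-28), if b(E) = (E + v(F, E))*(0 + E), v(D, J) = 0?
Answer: 25/784 ≈ 0.031888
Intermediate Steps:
F = 6 (F = 1*6 = 6)
b(E) = E² (b(E) = (E + 0)*(0 + E) = E*E = E²)
25/b(-28) = 25/((-28)²) = 25/784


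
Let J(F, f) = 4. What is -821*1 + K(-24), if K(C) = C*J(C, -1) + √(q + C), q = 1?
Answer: -917 + I*√23 ≈ -917.0 + 4.7958*I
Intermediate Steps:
K(C) = √(1 + C) + 4*C (K(C) = C*4 + √(1 + C) = 4*C + √(1 + C) = √(1 + C) + 4*C)
-821*1 + K(-24) = -821*1 + (√(1 - 24) + 4*(-24)) = -821 + (√(-23) - 96) = -821 + (I*√23 - 96) = -821 + (-96 + I*√23) = -917 + I*√23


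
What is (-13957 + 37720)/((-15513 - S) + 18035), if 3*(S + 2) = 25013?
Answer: -71289/17441 ≈ -4.0874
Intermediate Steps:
S = 25007/3 (S = -2 + (⅓)*25013 = -2 + 25013/3 = 25007/3 ≈ 8335.7)
(-13957 + 37720)/((-15513 - S) + 18035) = (-13957 + 37720)/((-15513 - 1*25007/3) + 18035) = 23763/((-15513 - 25007/3) + 18035) = 23763/(-71546/3 + 18035) = 23763/(-17441/3) = 23763*(-3/17441) = -71289/17441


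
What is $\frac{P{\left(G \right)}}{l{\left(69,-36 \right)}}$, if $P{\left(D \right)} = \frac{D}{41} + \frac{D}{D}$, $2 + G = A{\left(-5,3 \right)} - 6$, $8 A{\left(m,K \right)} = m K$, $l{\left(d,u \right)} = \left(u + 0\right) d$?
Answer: $- \frac{83}{271584} \approx -0.00030561$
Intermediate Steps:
$l{\left(d,u \right)} = d u$ ($l{\left(d,u \right)} = u d = d u$)
$A{\left(m,K \right)} = \frac{K m}{8}$ ($A{\left(m,K \right)} = \frac{m K}{8} = \frac{K m}{8}$)
$G = - \frac{79}{8}$ ($G = -2 + \left(\frac{1}{8} \cdot 3 \left(-5\right) - 6\right) = -2 - \frac{63}{8} = - \frac{79}{8} \approx -9.875$)
$P{\left(D \right)} = 1 + \frac{D}{41}$ ($P{\left(D \right)} = D \frac{1}{41} + 1 = \frac{D}{41} + 1 = 1 + \frac{D}{41}$)
$\frac{P{\left(G \right)}}{l{\left(69,-36 \right)}} = \frac{1 + \frac{1}{41} \left(- \frac{79}{8}\right)}{69 \left(-36\right)} = \frac{1 - \frac{79}{328}}{-2484} = \frac{249}{328} \left(- \frac{1}{2484}\right) = - \frac{83}{271584}$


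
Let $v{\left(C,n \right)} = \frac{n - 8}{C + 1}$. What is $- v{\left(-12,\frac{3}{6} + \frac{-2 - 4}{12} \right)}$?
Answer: $- \frac{8}{11} \approx -0.72727$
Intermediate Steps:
$v{\left(C,n \right)} = \frac{-8 + n}{1 + C}$
$- v{\left(-12,\frac{3}{6} + \frac{-2 - 4}{12} \right)} = - \frac{-8 + \left(\frac{3}{6} + \frac{-2 - 4}{12}\right)}{1 - 12} = - \frac{-8 + \left(3 \cdot \frac{1}{6} - \frac{1}{2}\right)}{-11} = - \frac{\left(-1\right) \left(-8 + \left(\frac{1}{2} - \frac{1}{2}\right)\right)}{11} = - \frac{\left(-1\right) \left(-8 + 0\right)}{11} = - \frac{\left(-1\right) \left(-8\right)}{11} = \left(-1\right) \frac{8}{11} = - \frac{8}{11}$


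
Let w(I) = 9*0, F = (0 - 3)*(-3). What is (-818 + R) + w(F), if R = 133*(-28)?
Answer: -4542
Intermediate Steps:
R = -3724
F = 9 (F = -3*(-3) = 9)
w(I) = 0
(-818 + R) + w(F) = (-818 - 3724) + 0 = -4542 + 0 = -4542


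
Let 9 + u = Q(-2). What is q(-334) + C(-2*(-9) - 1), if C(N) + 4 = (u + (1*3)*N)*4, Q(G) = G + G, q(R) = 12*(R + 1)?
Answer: -3848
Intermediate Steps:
q(R) = 12 + 12*R (q(R) = 12*(1 + R) = 12 + 12*R)
Q(G) = 2*G
u = -13 (u = -9 + 2*(-2) = -9 - 4 = -13)
C(N) = -56 + 12*N (C(N) = -4 + (-13 + (1*3)*N)*4 = -4 + (-13 + 3*N)*4 = -4 + (-52 + 12*N) = -56 + 12*N)
q(-334) + C(-2*(-9) - 1) = (12 + 12*(-334)) + (-56 + 12*(-2*(-9) - 1)) = (12 - 4008) + (-56 + 12*(18 - 1)) = -3996 + (-56 + 12*17) = -3996 + (-56 + 204) = -3996 + 148 = -3848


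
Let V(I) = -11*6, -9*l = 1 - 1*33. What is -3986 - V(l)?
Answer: -3920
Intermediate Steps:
l = 32/9 (l = -(1 - 1*33)/9 = -(1 - 33)/9 = -⅑*(-32) = 32/9 ≈ 3.5556)
V(I) = -66
-3986 - V(l) = -3986 - 1*(-66) = -3986 + 66 = -3920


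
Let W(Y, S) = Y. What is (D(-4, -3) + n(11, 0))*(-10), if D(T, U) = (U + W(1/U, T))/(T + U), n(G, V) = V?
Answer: -100/21 ≈ -4.7619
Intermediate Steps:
D(T, U) = (U + 1/U)/(T + U)
(D(-4, -3) + n(11, 0))*(-10) = ((1 + (-3)²)/((-3)*(-4 - 3)) + 0)*(-10) = (-⅓*(1 + 9)/(-7) + 0)*(-10) = (-⅓*(-⅐)*10 + 0)*(-10) = (10/21 + 0)*(-10) = (10/21)*(-10) = -100/21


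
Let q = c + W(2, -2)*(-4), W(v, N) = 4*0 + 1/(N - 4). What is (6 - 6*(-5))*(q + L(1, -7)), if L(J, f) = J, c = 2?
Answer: 132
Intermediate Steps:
W(v, N) = 1/(-4 + N) (W(v, N) = 0 + 1/(-4 + N) = 1/(-4 + N))
q = 8/3 (q = 2 - 4/(-4 - 2) = 2 - 4/(-6) = 2 - ⅙*(-4) = 2 + ⅔ = 8/3 ≈ 2.6667)
(6 - 6*(-5))*(q + L(1, -7)) = (6 - 6*(-5))*(8/3 + 1) = (6 + 30)*(11/3) = 36*(11/3) = 132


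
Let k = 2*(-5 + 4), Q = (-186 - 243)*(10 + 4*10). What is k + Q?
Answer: -21452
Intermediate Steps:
Q = -21450 (Q = -429*(10 + 40) = -429*50 = -21450)
k = -2 (k = 2*(-1) = -2)
k + Q = -2 - 21450 = -21452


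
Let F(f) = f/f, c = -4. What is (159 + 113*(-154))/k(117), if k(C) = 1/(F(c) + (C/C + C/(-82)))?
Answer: -810421/82 ≈ -9883.2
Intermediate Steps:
F(f) = 1
k(C) = 1/(2 - C/82) (k(C) = 1/(1 + (C/C + C/(-82))) = 1/(1 + (1 + C*(-1/82))) = 1/(1 + (1 - C/82)) = 1/(2 - C/82))
(159 + 113*(-154))/k(117) = (159 + 113*(-154))/((-82/(-164 + 117))) = (159 - 17402)/((-82/(-47))) = -17243/((-82*(-1/47))) = -17243/82/47 = -17243*47/82 = -810421/82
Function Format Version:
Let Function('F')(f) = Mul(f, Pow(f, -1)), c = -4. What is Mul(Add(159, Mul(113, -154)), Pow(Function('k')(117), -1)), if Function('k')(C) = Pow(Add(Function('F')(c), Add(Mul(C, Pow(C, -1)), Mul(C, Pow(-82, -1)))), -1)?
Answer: Rational(-810421, 82) ≈ -9883.2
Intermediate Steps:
Function('F')(f) = 1
Function('k')(C) = Pow(Add(2, Mul(Rational(-1, 82), C)), -1) (Function('k')(C) = Pow(Add(1, Add(Mul(C, Pow(C, -1)), Mul(C, Pow(-82, -1)))), -1) = Pow(Add(1, Add(1, Mul(C, Rational(-1, 82)))), -1) = Pow(Add(1, Add(1, Mul(Rational(-1, 82), C))), -1) = Pow(Add(2, Mul(Rational(-1, 82), C)), -1))
Mul(Add(159, Mul(113, -154)), Pow(Function('k')(117), -1)) = Mul(Add(159, Mul(113, -154)), Pow(Mul(-82, Pow(Add(-164, 117), -1)), -1)) = Mul(Add(159, -17402), Pow(Mul(-82, Pow(-47, -1)), -1)) = Mul(-17243, Pow(Mul(-82, Rational(-1, 47)), -1)) = Mul(-17243, Pow(Rational(82, 47), -1)) = Mul(-17243, Rational(47, 82)) = Rational(-810421, 82)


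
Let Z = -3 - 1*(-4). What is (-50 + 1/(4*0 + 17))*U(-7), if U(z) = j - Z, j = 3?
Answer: -1698/17 ≈ -99.882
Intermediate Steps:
Z = 1 (Z = -3 + 4 = 1)
U(z) = 2 (U(z) = 3 - 1*1 = 3 - 1 = 2)
(-50 + 1/(4*0 + 17))*U(-7) = (-50 + 1/(4*0 + 17))*2 = (-50 + 1/(0 + 17))*2 = (-50 + 1/17)*2 = -849/17*2 = -1698/17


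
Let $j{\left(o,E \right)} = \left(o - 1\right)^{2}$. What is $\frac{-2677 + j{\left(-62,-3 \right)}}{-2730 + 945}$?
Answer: $- \frac{76}{105} \approx -0.72381$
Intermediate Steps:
$j{\left(o,E \right)} = \left(-1 + o\right)^{2}$
$\frac{-2677 + j{\left(-62,-3 \right)}}{-2730 + 945} = \frac{-2677 + \left(-1 - 62\right)^{2}}{-2730 + 945} = \frac{-2677 + \left(-63\right)^{2}}{-1785} = \left(-2677 + 3969\right) \left(- \frac{1}{1785}\right) = 1292 \left(- \frac{1}{1785}\right) = - \frac{76}{105}$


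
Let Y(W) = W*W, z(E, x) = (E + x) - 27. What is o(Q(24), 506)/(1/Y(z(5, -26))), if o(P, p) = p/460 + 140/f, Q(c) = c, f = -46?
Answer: -514944/115 ≈ -4477.8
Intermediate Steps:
o(P, p) = -70/23 + p/460 (o(P, p) = p/460 + 140/(-46) = p*(1/460) + 140*(-1/46) = p/460 - 70/23 = -70/23 + p/460)
z(E, x) = -27 + E + x
Y(W) = W²
o(Q(24), 506)/(1/Y(z(5, -26))) = (-70/23 + (1/460)*506)/(1/((-27 + 5 - 26)²)) = (-70/23 + 11/10)/(1/((-48)²)) = -447/(230*(1/2304)) = -447/(230*1/2304) = -447/230*2304 = -514944/115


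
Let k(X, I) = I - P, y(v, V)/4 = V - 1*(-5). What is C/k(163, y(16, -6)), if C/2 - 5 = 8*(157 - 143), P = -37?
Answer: 78/11 ≈ 7.0909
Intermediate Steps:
y(v, V) = 20 + 4*V (y(v, V) = 4*(V - 1*(-5)) = 4*(V + 5) = 4*(5 + V) = 20 + 4*V)
k(X, I) = 37 + I (k(X, I) = I - 1*(-37) = I + 37 = 37 + I)
C = 234 (C = 10 + 2*(8*(157 - 143)) = 10 + 2*(8*14) = 10 + 2*112 = 10 + 224 = 234)
C/k(163, y(16, -6)) = 234/(37 + (20 + 4*(-6))) = 234/(37 + (20 - 24)) = 234/(37 - 4) = 234/33 = 234*(1/33) = 78/11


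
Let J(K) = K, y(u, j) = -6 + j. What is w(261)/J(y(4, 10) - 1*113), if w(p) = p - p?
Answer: 0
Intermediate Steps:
w(p) = 0
w(261)/J(y(4, 10) - 1*113) = 0/((-6 + 10) - 1*113) = 0/(4 - 113) = 0/(-109) = 0*(-1/109) = 0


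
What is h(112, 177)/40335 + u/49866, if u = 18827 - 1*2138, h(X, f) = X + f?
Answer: 229187363/670448370 ≈ 0.34184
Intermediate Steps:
u = 16689 (u = 18827 - 2138 = 16689)
h(112, 177)/40335 + u/49866 = (112 + 177)/40335 + 16689/49866 = 289*(1/40335) + 16689*(1/49866) = 289/40335 + 5563/16622 = 229187363/670448370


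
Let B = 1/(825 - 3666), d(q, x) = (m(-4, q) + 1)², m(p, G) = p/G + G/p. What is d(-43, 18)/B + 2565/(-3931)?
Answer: -46340108543259/116294704 ≈ -3.9847e+5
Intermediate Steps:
m(p, G) = G/p + p/G
d(q, x) = (1 - 4/q - q/4)² (d(q, x) = ((q/(-4) - 4/q) + 1)² = ((q*(-¼) - 4/q) + 1)² = ((-q/4 - 4/q) + 1)² = ((-4/q - q/4) + 1)² = (1 - 4/q - q/4)²)
B = -1/2841 (B = 1/(-2841) = -1/2841 ≈ -0.00035199)
d(-43, 18)/B + 2565/(-3931) = ((1/16)*(-16 - 1*(-43)² + 4*(-43))²/(-43)²)/(-1/2841) + 2565/(-3931) = ((1/16)*(1/1849)*(-16 - 1*1849 - 172)²)*(-2841) + 2565*(-1/3931) = ((1/16)*(1/1849)*(-16 - 1849 - 172)²)*(-2841) - 2565/3931 = ((1/16)*(1/1849)*(-2037)²)*(-2841) - 2565/3931 = ((1/16)*(1/1849)*4149369)*(-2841) - 2565/3931 = (4149369/29584)*(-2841) - 2565/3931 = -11788357329/29584 - 2565/3931 = -46340108543259/116294704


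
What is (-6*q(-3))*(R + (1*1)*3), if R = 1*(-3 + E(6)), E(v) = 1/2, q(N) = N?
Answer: 9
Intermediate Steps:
E(v) = 1/2
R = -5/2 (R = 1*(-3 + 1/2) = 1*(-5/2) = -5/2 ≈ -2.5000)
(-6*q(-3))*(R + (1*1)*3) = (-6*(-3))*(-5/2 + (1*1)*3) = 18*(-5/2 + 1*3) = 18*(-5/2 + 3) = 18*(1/2) = 9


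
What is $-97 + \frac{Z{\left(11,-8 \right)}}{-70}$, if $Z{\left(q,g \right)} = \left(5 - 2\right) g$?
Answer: $- \frac{3383}{35} \approx -96.657$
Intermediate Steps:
$Z{\left(q,g \right)} = 3 g$
$-97 + \frac{Z{\left(11,-8 \right)}}{-70} = -97 + \frac{3 \left(-8\right)}{-70} = -97 - - \frac{12}{35} = -97 + \frac{12}{35} = - \frac{3383}{35}$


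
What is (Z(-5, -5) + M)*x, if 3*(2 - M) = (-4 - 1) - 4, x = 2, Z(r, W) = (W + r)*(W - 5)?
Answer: 210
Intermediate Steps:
Z(r, W) = (-5 + W)*(W + r) (Z(r, W) = (W + r)*(-5 + W) = (-5 + W)*(W + r))
M = 5 (M = 2 - ((-4 - 1) - 4)/3 = 2 - (-5 - 4)/3 = 2 - 1/3*(-9) = 2 + 3 = 5)
(Z(-5, -5) + M)*x = (((-5)**2 - 5*(-5) - 5*(-5) - 5*(-5)) + 5)*2 = ((25 + 25 + 25 + 25) + 5)*2 = (100 + 5)*2 = 105*2 = 210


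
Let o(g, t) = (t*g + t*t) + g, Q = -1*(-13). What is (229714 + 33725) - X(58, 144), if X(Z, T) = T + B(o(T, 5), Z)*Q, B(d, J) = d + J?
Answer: 250984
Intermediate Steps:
Q = 13
o(g, t) = g + t**2 + g*t (o(g, t) = (g*t + t**2) + g = (t**2 + g*t) + g = g + t**2 + g*t)
B(d, J) = J + d
X(Z, T) = 325 + 13*Z + 79*T (X(Z, T) = T + (Z + (T + 5**2 + T*5))*13 = T + (Z + (T + 25 + 5*T))*13 = T + (Z + (25 + 6*T))*13 = T + (25 + Z + 6*T)*13 = T + (325 + 13*Z + 78*T) = 325 + 13*Z + 79*T)
(229714 + 33725) - X(58, 144) = (229714 + 33725) - (325 + 13*58 + 79*144) = 263439 - (325 + 754 + 11376) = 263439 - 1*12455 = 263439 - 12455 = 250984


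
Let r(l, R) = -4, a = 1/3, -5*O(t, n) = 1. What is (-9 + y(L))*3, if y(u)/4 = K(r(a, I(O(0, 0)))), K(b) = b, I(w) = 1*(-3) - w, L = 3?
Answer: -75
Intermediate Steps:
O(t, n) = -1/5 (O(t, n) = -1/5*1 = -1/5)
I(w) = -3 - w
a = 1/3 ≈ 0.33333
y(u) = -16 (y(u) = 4*(-4) = -16)
(-9 + y(L))*3 = (-9 - 16)*3 = -25*3 = -75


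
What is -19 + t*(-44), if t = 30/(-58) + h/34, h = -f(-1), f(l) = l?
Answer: 1215/493 ≈ 2.4645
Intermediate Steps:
h = 1 (h = -1*(-1) = 1)
t = -481/986 (t = 30/(-58) + 1/34 = 30*(-1/58) + 1*(1/34) = -15/29 + 1/34 = -481/986 ≈ -0.48783)
-19 + t*(-44) = -19 - 481/986*(-44) = -19 + 10582/493 = 1215/493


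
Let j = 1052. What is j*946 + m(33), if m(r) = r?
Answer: 995225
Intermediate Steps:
j*946 + m(33) = 1052*946 + 33 = 995192 + 33 = 995225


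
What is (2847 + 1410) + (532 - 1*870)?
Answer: 3919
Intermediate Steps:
(2847 + 1410) + (532 - 1*870) = 4257 + (532 - 870) = 4257 - 338 = 3919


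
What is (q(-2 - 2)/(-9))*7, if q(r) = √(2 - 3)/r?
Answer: 7*I/36 ≈ 0.19444*I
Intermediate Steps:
q(r) = I/r (q(r) = √(-1)/r = I/r)
(q(-2 - 2)/(-9))*7 = ((I/(-2 - 2))/(-9))*7 = ((I/(-4))*(-⅑))*7 = ((I*(-¼))*(-⅑))*7 = (-I/4*(-⅑))*7 = (I/36)*7 = 7*I/36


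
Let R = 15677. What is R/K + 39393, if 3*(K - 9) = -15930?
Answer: 208806616/5301 ≈ 39390.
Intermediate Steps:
K = -5301 (K = 9 + (⅓)*(-15930) = 9 - 5310 = -5301)
R/K + 39393 = 15677/(-5301) + 39393 = 15677*(-1/5301) + 39393 = -15677/5301 + 39393 = 208806616/5301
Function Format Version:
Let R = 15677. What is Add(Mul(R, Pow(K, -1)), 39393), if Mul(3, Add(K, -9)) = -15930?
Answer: Rational(208806616, 5301) ≈ 39390.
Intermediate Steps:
K = -5301 (K = Add(9, Mul(Rational(1, 3), -15930)) = Add(9, -5310) = -5301)
Add(Mul(R, Pow(K, -1)), 39393) = Add(Mul(15677, Pow(-5301, -1)), 39393) = Add(Mul(15677, Rational(-1, 5301)), 39393) = Add(Rational(-15677, 5301), 39393) = Rational(208806616, 5301)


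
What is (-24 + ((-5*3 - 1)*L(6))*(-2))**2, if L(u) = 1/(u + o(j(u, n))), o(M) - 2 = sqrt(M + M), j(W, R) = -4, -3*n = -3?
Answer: 64*(-41*I + 30*sqrt(2))/(-7*I + 4*sqrt(2)) ≈ 416.4 + 51.401*I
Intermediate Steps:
n = 1 (n = -1/3*(-3) = 1)
o(M) = 2 + sqrt(2)*sqrt(M) (o(M) = 2 + sqrt(M + M) = 2 + sqrt(2*M) = 2 + sqrt(2)*sqrt(M))
L(u) = 1/(2 + u + 2*I*sqrt(2)) (L(u) = 1/(u + (2 + sqrt(2)*sqrt(-4))) = 1/(u + (2 + sqrt(2)*(2*I))) = 1/(u + (2 + 2*I*sqrt(2))) = 1/(2 + u + 2*I*sqrt(2)))
(-24 + ((-5*3 - 1)*L(6))*(-2))**2 = (-24 + ((-5*3 - 1)/(2 + 6 + 2*I*sqrt(2)))*(-2))**2 = (-24 + ((-15 - 1)/(8 + 2*I*sqrt(2)))*(-2))**2 = (-24 - 16/(8 + 2*I*sqrt(2))*(-2))**2 = (-24 + 32/(8 + 2*I*sqrt(2)))**2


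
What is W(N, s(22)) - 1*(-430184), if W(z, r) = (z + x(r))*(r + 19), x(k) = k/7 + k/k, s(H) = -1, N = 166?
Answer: 3032312/7 ≈ 4.3319e+5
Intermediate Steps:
x(k) = 1 + k/7 (x(k) = k*(⅐) + 1 = k/7 + 1 = 1 + k/7)
W(z, r) = (19 + r)*(1 + z + r/7) (W(z, r) = (z + (1 + r/7))*(r + 19) = (1 + z + r/7)*(19 + r) = (19 + r)*(1 + z + r/7))
W(N, s(22)) - 1*(-430184) = (19 + 19*166 + (⅐)*(-1)² + (26/7)*(-1) - 1*166) - 1*(-430184) = (19 + 3154 + (⅐)*1 - 26/7 - 166) + 430184 = (19 + 3154 + ⅐ - 26/7 - 166) + 430184 = 21024/7 + 430184 = 3032312/7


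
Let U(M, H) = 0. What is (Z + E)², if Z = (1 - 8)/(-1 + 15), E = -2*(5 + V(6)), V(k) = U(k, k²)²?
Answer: 441/4 ≈ 110.25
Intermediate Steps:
V(k) = 0 (V(k) = 0² = 0)
E = -10 (E = -2*(5 + 0) = -2*5 = -10)
Z = -½ (Z = -7/14 = -7*1/14 = -½ ≈ -0.50000)
(Z + E)² = (-½ - 10)² = (-21/2)² = 441/4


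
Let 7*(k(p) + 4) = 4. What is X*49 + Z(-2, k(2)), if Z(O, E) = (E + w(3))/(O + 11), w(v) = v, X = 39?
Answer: 40130/21 ≈ 1911.0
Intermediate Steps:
k(p) = -24/7 (k(p) = -4 + (1/7)*4 = -4 + 4/7 = -24/7)
Z(O, E) = (3 + E)/(11 + O) (Z(O, E) = (E + 3)/(O + 11) = (3 + E)/(11 + O))
X*49 + Z(-2, k(2)) = 39*49 + (3 - 24/7)/(11 - 2) = 1911 - 3/7/9 = 1911 + (1/9)*(-3/7) = 1911 - 1/21 = 40130/21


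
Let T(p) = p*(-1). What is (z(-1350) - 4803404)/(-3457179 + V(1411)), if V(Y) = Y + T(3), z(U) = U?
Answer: 4804754/3455771 ≈ 1.3904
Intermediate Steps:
T(p) = -p
V(Y) = -3 + Y (V(Y) = Y - 1*3 = Y - 3 = -3 + Y)
(z(-1350) - 4803404)/(-3457179 + V(1411)) = (-1350 - 4803404)/(-3457179 + (-3 + 1411)) = -4804754/(-3457179 + 1408) = -4804754/(-3455771) = -4804754*(-1/3455771) = 4804754/3455771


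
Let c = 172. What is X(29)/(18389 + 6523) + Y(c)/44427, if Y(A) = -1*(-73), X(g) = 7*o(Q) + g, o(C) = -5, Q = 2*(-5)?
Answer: 28741/20495656 ≈ 0.0014023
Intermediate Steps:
Q = -10
X(g) = -35 + g (X(g) = 7*(-5) + g = -35 + g)
Y(A) = 73
X(29)/(18389 + 6523) + Y(c)/44427 = (-35 + 29)/(18389 + 6523) + 73/44427 = -6/24912 + 73*(1/44427) = -6*1/24912 + 73/44427 = -1/4152 + 73/44427 = 28741/20495656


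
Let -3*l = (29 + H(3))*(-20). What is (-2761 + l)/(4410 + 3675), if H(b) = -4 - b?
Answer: -713/2205 ≈ -0.32336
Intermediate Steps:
l = 440/3 (l = -(29 + (-4 - 1*3))*(-20)/3 = -(29 + (-4 - 3))*(-20)/3 = -(29 - 7)*(-20)/3 = -22*(-20)/3 = -⅓*(-440) = 440/3 ≈ 146.67)
(-2761 + l)/(4410 + 3675) = (-2761 + 440/3)/(4410 + 3675) = -7843/3/8085 = -7843/3*1/8085 = -713/2205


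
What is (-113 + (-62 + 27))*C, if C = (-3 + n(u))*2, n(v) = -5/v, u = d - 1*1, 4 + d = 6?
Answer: 2368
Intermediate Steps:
d = 2 (d = -4 + 6 = 2)
u = 1 (u = 2 - 1*1 = 2 - 1 = 1)
C = -16 (C = (-3 - 5/1)*2 = (-3 - 5*1)*2 = (-3 - 5)*2 = -8*2 = -16)
(-113 + (-62 + 27))*C = (-113 + (-62 + 27))*(-16) = (-113 - 35)*(-16) = -148*(-16) = 2368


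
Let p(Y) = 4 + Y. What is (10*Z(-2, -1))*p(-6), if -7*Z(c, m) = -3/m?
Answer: 60/7 ≈ 8.5714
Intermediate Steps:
Z(c, m) = 3/(7*m) (Z(c, m) = -(-3)/(7*m) = 3/(7*m))
(10*Z(-2, -1))*p(-6) = (10*((3/7)/(-1)))*(4 - 6) = (10*((3/7)*(-1)))*(-2) = (10*(-3/7))*(-2) = -30/7*(-2) = 60/7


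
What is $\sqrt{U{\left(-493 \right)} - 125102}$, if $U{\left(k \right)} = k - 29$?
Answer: $2 i \sqrt{31406} \approx 354.43 i$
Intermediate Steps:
$U{\left(k \right)} = -29 + k$
$\sqrt{U{\left(-493 \right)} - 125102} = \sqrt{\left(-29 - 493\right) - 125102} = \sqrt{-522 - 125102} = \sqrt{-125624} = 2 i \sqrt{31406}$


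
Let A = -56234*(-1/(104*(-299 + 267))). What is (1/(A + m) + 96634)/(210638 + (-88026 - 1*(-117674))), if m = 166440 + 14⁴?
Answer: 16468958985471/40951013914181 ≈ 0.40216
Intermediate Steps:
m = 204856 (m = 166440 + 38416 = 204856)
A = -28117/1664 (A = -56234/((-32*(-104))) = -56234/3328 = -56234*1/3328 = -28117/1664 ≈ -16.897)
(1/(A + m) + 96634)/(210638 + (-88026 - 1*(-117674))) = (1/(-28117/1664 + 204856) + 96634)/(210638 + (-88026 - 1*(-117674))) = (1/(340852267/1664) + 96634)/(210638 + (-88026 + 117674)) = (1664/340852267 + 96634)/(210638 + 29648) = (32937917970942/340852267)/240286 = (32937917970942/340852267)*(1/240286) = 16468958985471/40951013914181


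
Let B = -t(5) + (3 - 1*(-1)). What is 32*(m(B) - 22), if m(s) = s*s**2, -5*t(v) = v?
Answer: 3296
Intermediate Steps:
t(v) = -v/5
B = 5 (B = -(-1)*5/5 + (3 - 1*(-1)) = -1*(-1) + (3 + 1) = 1 + 4 = 5)
m(s) = s**3
32*(m(B) - 22) = 32*(5**3 - 22) = 32*(125 - 22) = 32*103 = 3296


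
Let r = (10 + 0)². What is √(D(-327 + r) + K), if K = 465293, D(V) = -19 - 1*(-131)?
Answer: √465405 ≈ 682.21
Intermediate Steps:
r = 100 (r = 10² = 100)
D(V) = 112 (D(V) = -19 + 131 = 112)
√(D(-327 + r) + K) = √(112 + 465293) = √465405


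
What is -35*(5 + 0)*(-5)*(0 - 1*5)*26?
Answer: -113750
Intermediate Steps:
-35*(5 + 0)*(-5)*(0 - 1*5)*26 = -35*5*(-5)*(0 - 5)*26 = -(-875)*(-5)*26 = -35*125*26 = -4375*26 = -113750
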